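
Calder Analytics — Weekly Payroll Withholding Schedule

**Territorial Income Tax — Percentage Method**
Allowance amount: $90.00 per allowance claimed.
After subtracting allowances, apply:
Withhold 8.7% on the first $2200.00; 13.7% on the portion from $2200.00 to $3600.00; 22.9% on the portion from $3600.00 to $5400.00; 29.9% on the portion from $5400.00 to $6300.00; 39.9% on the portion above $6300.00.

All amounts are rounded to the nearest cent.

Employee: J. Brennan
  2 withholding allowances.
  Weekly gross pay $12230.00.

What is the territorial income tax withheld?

$3358.75

Territorial Income Tax: taxable = $12230.00 − 2×$90.00 = $12050.00
  $1064.50 + 39.9% × ($12050.00 − $6300.00) = $1064.50 + 39.9% × $5750.00 = $3358.75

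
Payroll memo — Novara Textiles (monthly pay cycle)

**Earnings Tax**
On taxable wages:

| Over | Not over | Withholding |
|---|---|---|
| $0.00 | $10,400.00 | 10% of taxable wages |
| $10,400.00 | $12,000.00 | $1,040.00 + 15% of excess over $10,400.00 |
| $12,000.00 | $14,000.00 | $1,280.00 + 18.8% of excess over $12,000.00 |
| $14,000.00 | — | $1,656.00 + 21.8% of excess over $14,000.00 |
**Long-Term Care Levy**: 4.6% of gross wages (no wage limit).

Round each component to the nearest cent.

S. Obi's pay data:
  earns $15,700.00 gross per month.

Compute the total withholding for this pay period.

$2,748.80

Earnings Tax: taxable = $15,700.00
  $1,656.00 + 21.8% × ($15,700.00 − $14,000.00) = $1,656.00 + 21.8% × $1,700.00 = $2,026.60
Long-Term Care Levy: 4.6% × $15,700.00 = $722.20
Total: $2,026.60 + $722.20 = $2,748.80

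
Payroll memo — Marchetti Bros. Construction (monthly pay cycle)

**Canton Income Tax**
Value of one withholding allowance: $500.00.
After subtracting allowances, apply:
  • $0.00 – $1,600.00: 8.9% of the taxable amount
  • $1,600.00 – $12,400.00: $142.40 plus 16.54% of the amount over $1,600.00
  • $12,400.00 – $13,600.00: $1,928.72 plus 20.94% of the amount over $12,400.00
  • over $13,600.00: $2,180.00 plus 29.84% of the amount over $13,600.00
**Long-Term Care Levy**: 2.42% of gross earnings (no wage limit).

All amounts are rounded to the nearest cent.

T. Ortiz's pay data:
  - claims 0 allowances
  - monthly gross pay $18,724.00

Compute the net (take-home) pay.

Canton Income Tax: taxable = $18,724.00
  $2,180.00 + 29.84% × ($18,724.00 − $13,600.00) = $2,180.00 + 29.84% × $5,124.00 = $3,709.00
Long-Term Care Levy: 2.42% × $18,724.00 = $453.12
Total withheld: $3,709.00 + $453.12 = $4,162.12
Net pay: $18,724.00 − $4,162.12 = $14,561.88

$14,561.88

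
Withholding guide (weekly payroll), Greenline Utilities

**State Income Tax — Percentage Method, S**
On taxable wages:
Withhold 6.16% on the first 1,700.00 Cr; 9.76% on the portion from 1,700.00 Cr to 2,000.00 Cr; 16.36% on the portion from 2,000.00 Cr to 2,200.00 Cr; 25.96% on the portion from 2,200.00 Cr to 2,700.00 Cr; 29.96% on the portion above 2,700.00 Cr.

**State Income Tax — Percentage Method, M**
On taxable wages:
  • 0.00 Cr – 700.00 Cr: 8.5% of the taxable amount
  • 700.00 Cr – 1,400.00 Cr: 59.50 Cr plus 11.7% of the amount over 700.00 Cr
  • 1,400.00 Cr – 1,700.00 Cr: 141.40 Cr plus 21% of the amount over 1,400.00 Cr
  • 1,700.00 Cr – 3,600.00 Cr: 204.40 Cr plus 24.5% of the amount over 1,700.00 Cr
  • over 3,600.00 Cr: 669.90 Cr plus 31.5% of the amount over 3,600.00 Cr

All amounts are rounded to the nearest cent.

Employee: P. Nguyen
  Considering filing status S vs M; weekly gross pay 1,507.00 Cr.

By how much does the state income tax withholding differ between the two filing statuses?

State Income Tax (S): taxable = 1,507.00 Cr
  6.16% × 1,507.00 Cr = 92.83 Cr
State Income Tax (M): taxable = 1,507.00 Cr
  141.40 Cr + 21% × (1,507.00 Cr − 1,400.00 Cr) = 141.40 Cr + 21% × 107.00 Cr = 163.87 Cr
Difference: |92.83 Cr − 163.87 Cr| = 71.04 Cr (higher under M)

71.04 Cr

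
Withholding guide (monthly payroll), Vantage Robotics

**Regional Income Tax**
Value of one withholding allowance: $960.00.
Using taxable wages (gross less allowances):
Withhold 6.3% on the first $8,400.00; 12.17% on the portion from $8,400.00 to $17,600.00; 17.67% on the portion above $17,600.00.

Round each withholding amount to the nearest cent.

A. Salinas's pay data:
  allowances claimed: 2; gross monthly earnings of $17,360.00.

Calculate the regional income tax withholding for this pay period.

Regional Income Tax: taxable = $17,360.00 − 2×$960.00 = $15,440.00
  $529.20 + 12.17% × ($15,440.00 − $8,400.00) = $529.20 + 12.17% × $7,040.00 = $1,385.97

$1,385.97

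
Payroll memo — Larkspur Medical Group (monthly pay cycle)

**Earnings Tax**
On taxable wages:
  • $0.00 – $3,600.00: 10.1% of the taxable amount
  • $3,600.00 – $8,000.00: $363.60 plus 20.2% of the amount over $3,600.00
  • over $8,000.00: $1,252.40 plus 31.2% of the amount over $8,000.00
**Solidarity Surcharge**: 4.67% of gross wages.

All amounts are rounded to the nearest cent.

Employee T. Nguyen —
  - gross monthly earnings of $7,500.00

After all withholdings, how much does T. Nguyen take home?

Earnings Tax: taxable = $7,500.00
  $363.60 + 20.2% × ($7,500.00 − $3,600.00) = $363.60 + 20.2% × $3,900.00 = $1,151.40
Solidarity Surcharge: 4.67% × $7,500.00 = $350.25
Total withheld: $1,151.40 + $350.25 = $1,501.65
Net pay: $7,500.00 − $1,501.65 = $5,998.35

$5,998.35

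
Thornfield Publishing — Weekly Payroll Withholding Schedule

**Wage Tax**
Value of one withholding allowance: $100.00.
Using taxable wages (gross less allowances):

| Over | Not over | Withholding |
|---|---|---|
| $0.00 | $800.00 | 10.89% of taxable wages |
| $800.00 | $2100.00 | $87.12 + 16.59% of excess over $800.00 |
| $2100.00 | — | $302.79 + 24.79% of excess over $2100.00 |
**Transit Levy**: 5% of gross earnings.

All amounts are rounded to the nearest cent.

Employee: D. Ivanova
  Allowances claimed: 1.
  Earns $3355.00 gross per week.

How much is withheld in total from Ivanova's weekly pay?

$756.86

Wage Tax: taxable = $3355.00 − 1×$100.00 = $3255.00
  $302.79 + 24.79% × ($3255.00 − $2100.00) = $302.79 + 24.79% × $1155.00 = $589.11
Transit Levy: 5% × $3355.00 = $167.75
Total: $589.11 + $167.75 = $756.86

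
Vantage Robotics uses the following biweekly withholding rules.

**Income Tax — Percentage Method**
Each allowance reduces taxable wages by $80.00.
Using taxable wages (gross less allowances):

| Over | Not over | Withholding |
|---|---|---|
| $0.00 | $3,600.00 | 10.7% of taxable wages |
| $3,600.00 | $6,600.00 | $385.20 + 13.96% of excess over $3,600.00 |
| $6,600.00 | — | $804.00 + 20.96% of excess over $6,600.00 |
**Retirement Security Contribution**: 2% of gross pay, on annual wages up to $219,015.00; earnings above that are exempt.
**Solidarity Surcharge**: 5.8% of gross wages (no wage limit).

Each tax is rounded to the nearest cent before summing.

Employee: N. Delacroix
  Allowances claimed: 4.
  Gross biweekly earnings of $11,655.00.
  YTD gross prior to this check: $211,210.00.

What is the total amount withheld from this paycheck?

$2,628.55

Income Tax: taxable = $11,655.00 − 4×$80.00 = $11,335.00
  $804.00 + 20.96% × ($11,335.00 − $6,600.00) = $804.00 + 20.96% × $4,735.00 = $1,796.46
Retirement Security Contribution: cap $219,015.00 − YTD $211,210.00 = $7,805.00 subject; 2% × $7,805.00 = $156.10
Solidarity Surcharge: 5.8% × $11,655.00 = $675.99
Total: $1,796.46 + $156.10 + $675.99 = $2,628.55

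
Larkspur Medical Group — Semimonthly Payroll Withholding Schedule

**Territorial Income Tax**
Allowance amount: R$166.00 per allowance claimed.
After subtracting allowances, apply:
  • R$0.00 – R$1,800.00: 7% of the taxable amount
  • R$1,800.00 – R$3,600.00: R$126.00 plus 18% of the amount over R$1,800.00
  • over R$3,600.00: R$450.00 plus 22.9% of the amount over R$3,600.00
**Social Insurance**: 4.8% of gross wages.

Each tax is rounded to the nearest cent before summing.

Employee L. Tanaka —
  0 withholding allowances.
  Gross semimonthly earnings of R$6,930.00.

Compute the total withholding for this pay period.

Territorial Income Tax: taxable = R$6,930.00
  R$450.00 + 22.9% × (R$6,930.00 − R$3,600.00) = R$450.00 + 22.9% × R$3,330.00 = R$1,212.57
Social Insurance: 4.8% × R$6,930.00 = R$332.64
Total: R$1,212.57 + R$332.64 = R$1,545.21

R$1,545.21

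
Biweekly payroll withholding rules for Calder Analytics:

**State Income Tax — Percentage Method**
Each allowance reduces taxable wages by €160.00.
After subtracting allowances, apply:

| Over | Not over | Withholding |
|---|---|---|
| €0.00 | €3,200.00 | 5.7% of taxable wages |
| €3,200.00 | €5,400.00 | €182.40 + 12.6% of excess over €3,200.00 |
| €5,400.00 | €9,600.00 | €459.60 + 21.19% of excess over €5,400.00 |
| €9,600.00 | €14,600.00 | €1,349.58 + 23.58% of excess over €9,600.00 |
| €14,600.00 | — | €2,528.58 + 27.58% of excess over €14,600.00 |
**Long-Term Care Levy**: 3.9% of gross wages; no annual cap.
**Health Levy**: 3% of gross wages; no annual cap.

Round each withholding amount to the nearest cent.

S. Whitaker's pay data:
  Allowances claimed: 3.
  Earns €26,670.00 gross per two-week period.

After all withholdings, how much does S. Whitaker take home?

State Income Tax: taxable = €26,670.00 − 3×€160.00 = €26,190.00
  €2,528.58 + 27.58% × (€26,190.00 − €14,600.00) = €2,528.58 + 27.58% × €11,590.00 = €5,725.10
Long-Term Care Levy: 3.9% × €26,670.00 = €1,040.13
Health Levy: 3% × €26,670.00 = €800.10
Total withheld: €5,725.10 + €1,040.13 + €800.10 = €7,565.33
Net pay: €26,670.00 − €7,565.33 = €19,104.67

€19,104.67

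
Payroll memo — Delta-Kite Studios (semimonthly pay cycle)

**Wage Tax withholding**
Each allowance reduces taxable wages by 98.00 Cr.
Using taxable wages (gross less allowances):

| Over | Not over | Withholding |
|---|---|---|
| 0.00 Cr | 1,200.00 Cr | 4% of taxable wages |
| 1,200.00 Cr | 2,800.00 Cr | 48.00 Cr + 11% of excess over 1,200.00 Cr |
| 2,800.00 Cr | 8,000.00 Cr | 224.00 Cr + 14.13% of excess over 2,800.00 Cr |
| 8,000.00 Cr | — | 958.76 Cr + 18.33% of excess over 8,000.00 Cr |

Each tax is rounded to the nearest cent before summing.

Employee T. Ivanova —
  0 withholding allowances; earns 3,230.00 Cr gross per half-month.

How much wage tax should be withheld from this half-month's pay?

Wage Tax: taxable = 3,230.00 Cr
  224.00 Cr + 14.13% × (3,230.00 Cr − 2,800.00 Cr) = 224.00 Cr + 14.13% × 430.00 Cr = 284.76 Cr

284.76 Cr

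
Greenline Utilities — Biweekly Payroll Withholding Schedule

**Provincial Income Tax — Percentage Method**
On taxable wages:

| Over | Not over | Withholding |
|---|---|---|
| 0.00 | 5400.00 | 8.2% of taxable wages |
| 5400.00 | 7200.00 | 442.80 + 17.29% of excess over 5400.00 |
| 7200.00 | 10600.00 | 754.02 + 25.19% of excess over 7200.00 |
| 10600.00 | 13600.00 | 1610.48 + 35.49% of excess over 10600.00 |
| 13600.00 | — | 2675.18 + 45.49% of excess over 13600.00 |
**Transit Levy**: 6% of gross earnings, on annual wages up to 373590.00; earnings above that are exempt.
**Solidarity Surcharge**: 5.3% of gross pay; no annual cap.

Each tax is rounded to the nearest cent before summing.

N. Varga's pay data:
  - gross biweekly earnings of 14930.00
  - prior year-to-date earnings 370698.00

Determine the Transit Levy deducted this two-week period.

173.52

Transit Levy: cap 373590.00 − YTD 370698.00 = 2892.00 subject; 6% × 2892.00 = 173.52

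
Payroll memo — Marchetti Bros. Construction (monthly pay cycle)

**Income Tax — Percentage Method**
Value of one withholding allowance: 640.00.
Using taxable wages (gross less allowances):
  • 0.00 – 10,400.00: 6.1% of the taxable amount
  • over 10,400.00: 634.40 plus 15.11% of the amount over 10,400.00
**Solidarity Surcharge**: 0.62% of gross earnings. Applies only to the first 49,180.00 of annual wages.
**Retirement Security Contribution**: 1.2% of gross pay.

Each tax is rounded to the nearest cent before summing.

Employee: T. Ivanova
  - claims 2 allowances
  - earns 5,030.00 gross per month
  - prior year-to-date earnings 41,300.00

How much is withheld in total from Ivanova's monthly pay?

320.30

Income Tax: taxable = 5,030.00 − 2×640.00 = 3,750.00
  6.1% × 3,750.00 = 228.75
Solidarity Surcharge: 0.62% × 5,030.00 = 31.19
Retirement Security Contribution: 1.2% × 5,030.00 = 60.36
Total: 228.75 + 31.19 + 60.36 = 320.30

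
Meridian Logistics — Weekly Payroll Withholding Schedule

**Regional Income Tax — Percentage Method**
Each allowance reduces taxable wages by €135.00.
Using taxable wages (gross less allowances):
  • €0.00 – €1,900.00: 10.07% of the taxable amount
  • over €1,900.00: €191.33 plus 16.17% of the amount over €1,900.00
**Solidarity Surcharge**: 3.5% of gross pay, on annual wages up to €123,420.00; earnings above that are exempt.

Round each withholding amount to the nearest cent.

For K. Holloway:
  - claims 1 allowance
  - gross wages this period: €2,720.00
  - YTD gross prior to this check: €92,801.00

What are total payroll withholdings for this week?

Regional Income Tax: taxable = €2,720.00 − 1×€135.00 = €2,585.00
  €191.33 + 16.17% × (€2,585.00 − €1,900.00) = €191.33 + 16.17% × €685.00 = €302.09
Solidarity Surcharge: 3.5% × €2,720.00 = €95.20
Total: €302.09 + €95.20 = €397.29

€397.29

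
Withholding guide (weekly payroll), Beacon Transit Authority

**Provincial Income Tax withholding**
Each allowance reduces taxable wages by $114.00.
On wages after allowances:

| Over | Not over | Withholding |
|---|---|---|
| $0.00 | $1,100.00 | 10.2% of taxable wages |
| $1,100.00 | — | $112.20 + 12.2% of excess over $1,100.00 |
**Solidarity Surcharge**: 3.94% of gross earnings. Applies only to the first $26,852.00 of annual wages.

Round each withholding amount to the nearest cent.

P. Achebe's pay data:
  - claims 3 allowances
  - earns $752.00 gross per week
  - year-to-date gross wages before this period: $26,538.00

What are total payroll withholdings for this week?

Provincial Income Tax: taxable = $752.00 − 3×$114.00 = $410.00
  10.2% × $410.00 = $41.82
Solidarity Surcharge: cap $26,852.00 − YTD $26,538.00 = $314.00 subject; 3.94% × $314.00 = $12.37
Total: $41.82 + $12.37 = $54.19

$54.19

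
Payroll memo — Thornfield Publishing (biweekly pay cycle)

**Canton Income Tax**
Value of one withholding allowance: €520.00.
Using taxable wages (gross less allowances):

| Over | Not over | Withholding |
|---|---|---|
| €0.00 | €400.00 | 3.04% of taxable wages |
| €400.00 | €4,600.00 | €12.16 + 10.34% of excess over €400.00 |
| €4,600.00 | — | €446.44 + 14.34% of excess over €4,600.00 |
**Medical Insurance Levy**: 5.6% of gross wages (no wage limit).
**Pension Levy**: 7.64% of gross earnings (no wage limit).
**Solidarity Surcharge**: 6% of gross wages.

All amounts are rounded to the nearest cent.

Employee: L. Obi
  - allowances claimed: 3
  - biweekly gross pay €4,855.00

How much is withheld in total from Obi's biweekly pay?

€1,245.60

Canton Income Tax: taxable = €4,855.00 − 3×€520.00 = €3,295.00
  €12.16 + 10.34% × (€3,295.00 − €400.00) = €12.16 + 10.34% × €2,895.00 = €311.50
Medical Insurance Levy: 5.6% × €4,855.00 = €271.88
Pension Levy: 7.64% × €4,855.00 = €370.92
Solidarity Surcharge: 6% × €4,855.00 = €291.30
Total: €311.50 + €271.88 + €370.92 + €291.30 = €1,245.60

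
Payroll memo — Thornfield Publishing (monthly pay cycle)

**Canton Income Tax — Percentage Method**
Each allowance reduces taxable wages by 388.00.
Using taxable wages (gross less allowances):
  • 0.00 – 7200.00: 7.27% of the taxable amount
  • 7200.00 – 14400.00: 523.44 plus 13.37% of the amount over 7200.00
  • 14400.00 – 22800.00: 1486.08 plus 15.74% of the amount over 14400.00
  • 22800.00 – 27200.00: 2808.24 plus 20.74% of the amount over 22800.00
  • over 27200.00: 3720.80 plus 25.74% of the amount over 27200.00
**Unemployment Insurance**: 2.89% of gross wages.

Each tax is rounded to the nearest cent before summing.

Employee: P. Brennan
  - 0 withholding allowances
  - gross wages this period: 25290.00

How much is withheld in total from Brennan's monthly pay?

4055.55

Canton Income Tax: taxable = 25290.00
  2808.24 + 20.74% × (25290.00 − 22800.00) = 2808.24 + 20.74% × 2490.00 = 3324.67
Unemployment Insurance: 2.89% × 25290.00 = 730.88
Total: 3324.67 + 730.88 = 4055.55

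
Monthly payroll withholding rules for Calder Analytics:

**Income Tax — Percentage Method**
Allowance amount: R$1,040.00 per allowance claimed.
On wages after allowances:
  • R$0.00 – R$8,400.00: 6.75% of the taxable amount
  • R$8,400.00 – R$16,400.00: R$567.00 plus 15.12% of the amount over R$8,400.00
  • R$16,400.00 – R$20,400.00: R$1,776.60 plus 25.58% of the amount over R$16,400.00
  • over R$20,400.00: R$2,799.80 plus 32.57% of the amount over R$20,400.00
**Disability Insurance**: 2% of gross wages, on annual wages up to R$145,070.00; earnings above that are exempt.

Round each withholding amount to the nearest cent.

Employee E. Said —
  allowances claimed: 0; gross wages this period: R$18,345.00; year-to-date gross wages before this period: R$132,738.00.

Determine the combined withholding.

R$2,520.77

Income Tax: taxable = R$18,345.00
  R$1,776.60 + 25.58% × (R$18,345.00 − R$16,400.00) = R$1,776.60 + 25.58% × R$1,945.00 = R$2,274.13
Disability Insurance: cap R$145,070.00 − YTD R$132,738.00 = R$12,332.00 subject; 2% × R$12,332.00 = R$246.64
Total: R$2,274.13 + R$246.64 = R$2,520.77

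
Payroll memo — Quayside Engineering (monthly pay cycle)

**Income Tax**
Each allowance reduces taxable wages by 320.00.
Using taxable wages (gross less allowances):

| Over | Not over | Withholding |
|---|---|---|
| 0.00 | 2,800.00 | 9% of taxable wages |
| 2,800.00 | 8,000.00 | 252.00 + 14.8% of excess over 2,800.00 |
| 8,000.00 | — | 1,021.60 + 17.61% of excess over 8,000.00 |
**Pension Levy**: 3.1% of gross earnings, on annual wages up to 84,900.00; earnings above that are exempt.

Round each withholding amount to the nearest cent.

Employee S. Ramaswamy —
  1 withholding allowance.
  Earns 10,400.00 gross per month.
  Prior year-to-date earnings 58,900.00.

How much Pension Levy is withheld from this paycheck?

322.40

Pension Levy: 3.1% × 10,400.00 = 322.40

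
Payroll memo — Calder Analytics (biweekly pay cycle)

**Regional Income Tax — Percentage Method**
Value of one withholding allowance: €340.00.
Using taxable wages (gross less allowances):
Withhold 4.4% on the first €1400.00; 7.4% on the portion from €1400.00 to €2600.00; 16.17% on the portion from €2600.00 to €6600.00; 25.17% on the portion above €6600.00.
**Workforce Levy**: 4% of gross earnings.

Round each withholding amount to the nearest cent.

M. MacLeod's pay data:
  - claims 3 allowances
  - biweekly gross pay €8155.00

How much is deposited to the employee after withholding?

€6896.94

Regional Income Tax: taxable = €8155.00 − 3×€340.00 = €7135.00
  €797.20 + 25.17% × (€7135.00 − €6600.00) = €797.20 + 25.17% × €535.00 = €931.86
Workforce Levy: 4% × €8155.00 = €326.20
Total withheld: €931.86 + €326.20 = €1258.06
Net pay: €8155.00 − €1258.06 = €6896.94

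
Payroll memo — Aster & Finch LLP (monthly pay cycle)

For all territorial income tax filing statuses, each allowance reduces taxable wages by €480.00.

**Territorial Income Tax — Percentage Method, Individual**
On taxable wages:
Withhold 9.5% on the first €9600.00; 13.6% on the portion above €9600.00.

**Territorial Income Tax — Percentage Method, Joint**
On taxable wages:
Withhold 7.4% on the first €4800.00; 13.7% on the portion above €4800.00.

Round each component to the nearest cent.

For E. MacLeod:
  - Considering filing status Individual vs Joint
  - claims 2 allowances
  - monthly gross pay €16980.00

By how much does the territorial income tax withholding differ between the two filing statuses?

Territorial Income Tax (Individual): taxable = €16980.00 − 2×€480.00 = €16020.00
  €912.00 + 13.6% × (€16020.00 − €9600.00) = €912.00 + 13.6% × €6420.00 = €1785.12
Territorial Income Tax (Joint): taxable = €16980.00 − 2×€480.00 = €16020.00
  €355.20 + 13.7% × (€16020.00 − €4800.00) = €355.20 + 13.7% × €11220.00 = €1892.34
Difference: |€1785.12 − €1892.34| = €107.22 (higher under Joint)

€107.22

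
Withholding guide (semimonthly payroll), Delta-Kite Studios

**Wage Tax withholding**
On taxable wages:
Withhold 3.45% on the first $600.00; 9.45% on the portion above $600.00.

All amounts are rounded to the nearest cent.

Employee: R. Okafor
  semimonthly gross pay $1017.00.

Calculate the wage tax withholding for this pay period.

$60.11

Wage Tax: taxable = $1017.00
  $20.70 + 9.45% × ($1017.00 − $600.00) = $20.70 + 9.45% × $417.00 = $60.11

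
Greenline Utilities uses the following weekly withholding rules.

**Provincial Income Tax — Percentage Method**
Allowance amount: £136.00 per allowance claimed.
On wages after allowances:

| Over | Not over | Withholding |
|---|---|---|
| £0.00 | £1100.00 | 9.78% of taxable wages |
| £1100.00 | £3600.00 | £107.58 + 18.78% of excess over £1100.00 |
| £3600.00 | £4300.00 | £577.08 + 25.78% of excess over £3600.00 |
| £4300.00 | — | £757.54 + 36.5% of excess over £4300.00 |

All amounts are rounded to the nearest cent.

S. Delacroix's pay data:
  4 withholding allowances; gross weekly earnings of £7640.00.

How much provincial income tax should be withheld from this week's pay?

Provincial Income Tax: taxable = £7640.00 − 4×£136.00 = £7096.00
  £757.54 + 36.5% × (£7096.00 − £4300.00) = £757.54 + 36.5% × £2796.00 = £1778.08

£1778.08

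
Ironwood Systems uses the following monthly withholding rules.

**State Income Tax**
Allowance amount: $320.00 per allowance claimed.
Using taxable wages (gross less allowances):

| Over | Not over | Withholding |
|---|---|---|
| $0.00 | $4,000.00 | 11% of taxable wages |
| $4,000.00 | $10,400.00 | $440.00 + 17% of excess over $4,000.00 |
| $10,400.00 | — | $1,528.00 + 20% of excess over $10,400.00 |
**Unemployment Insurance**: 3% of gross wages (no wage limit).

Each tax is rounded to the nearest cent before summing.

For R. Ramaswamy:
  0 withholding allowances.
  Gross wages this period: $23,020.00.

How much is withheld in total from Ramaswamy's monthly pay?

$4,742.60

State Income Tax: taxable = $23,020.00
  $1,528.00 + 20% × ($23,020.00 − $10,400.00) = $1,528.00 + 20% × $12,620.00 = $4,052.00
Unemployment Insurance: 3% × $23,020.00 = $690.60
Total: $4,052.00 + $690.60 = $4,742.60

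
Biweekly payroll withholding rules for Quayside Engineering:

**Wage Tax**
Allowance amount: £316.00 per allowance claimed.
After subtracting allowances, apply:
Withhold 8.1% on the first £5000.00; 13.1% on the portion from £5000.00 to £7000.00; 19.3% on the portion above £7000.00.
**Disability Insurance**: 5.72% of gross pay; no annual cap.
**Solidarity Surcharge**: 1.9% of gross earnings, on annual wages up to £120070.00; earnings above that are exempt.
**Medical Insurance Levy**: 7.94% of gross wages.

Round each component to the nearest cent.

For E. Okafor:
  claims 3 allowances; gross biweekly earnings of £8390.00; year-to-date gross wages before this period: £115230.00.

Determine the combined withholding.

Wage Tax: taxable = £8390.00 − 3×£316.00 = £7442.00
  £667.00 + 19.3% × (£7442.00 − £7000.00) = £667.00 + 19.3% × £442.00 = £752.31
Disability Insurance: 5.72% × £8390.00 = £479.91
Solidarity Surcharge: cap £120070.00 − YTD £115230.00 = £4840.00 subject; 1.9% × £4840.00 = £91.96
Medical Insurance Levy: 7.94% × £8390.00 = £666.17
Total: £752.31 + £479.91 + £91.96 + £666.17 = £1990.35

£1990.35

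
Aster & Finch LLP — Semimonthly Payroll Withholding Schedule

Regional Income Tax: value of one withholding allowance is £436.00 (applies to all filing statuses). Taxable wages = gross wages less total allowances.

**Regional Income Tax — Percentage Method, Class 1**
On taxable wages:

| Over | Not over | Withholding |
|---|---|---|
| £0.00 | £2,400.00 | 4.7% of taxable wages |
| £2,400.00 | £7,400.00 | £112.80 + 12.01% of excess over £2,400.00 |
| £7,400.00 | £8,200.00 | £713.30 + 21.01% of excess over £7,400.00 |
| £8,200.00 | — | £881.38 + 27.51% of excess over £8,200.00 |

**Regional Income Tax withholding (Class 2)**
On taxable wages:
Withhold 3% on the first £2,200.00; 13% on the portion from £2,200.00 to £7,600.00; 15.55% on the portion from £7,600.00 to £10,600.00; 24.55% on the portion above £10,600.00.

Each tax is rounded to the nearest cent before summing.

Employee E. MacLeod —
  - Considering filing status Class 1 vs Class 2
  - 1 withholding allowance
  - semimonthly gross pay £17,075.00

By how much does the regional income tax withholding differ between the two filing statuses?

£485.88

Regional Income Tax (Class 1): taxable = £17,075.00 − 1×£436.00 = £16,639.00
  £881.38 + 27.51% × (£16,639.00 − £8,200.00) = £881.38 + 27.51% × £8,439.00 = £3,202.95
Regional Income Tax (Class 2): taxable = £17,075.00 − 1×£436.00 = £16,639.00
  £1,234.50 + 24.55% × (£16,639.00 − £10,600.00) = £1,234.50 + 24.55% × £6,039.00 = £2,717.07
Difference: |£3,202.95 − £2,717.07| = £485.88 (higher under Class 1)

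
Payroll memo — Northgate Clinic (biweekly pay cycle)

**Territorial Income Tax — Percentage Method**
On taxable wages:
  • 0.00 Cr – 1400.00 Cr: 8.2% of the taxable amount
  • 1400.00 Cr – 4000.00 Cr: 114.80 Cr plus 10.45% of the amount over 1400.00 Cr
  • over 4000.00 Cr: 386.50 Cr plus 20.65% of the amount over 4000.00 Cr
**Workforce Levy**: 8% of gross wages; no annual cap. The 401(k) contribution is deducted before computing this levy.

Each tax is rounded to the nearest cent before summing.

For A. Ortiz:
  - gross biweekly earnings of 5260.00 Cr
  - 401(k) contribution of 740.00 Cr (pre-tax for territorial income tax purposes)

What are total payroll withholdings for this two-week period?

Territorial Income Tax: taxable = 5260.00 Cr − 740.00 Cr = 4520.00 Cr
  386.50 Cr + 20.65% × (4520.00 Cr − 4000.00 Cr) = 386.50 Cr + 20.65% × 520.00 Cr = 493.88 Cr
Workforce Levy: 8% × 4520.00 Cr = 361.60 Cr
Total: 493.88 Cr + 361.60 Cr = 855.48 Cr

855.48 Cr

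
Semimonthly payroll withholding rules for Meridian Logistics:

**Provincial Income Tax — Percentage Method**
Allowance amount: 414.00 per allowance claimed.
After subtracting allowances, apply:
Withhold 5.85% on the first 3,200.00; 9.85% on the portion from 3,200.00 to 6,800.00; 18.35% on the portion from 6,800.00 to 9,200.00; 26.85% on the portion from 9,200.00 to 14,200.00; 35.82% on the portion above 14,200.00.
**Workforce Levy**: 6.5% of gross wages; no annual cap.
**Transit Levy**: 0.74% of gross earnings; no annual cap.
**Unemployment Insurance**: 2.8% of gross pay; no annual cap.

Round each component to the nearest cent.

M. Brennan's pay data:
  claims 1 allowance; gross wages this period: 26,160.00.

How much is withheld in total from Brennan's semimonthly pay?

9,086.94

Provincial Income Tax: taxable = 26,160.00 − 1×414.00 = 25,746.00
  2,324.70 + 35.82% × (25,746.00 − 14,200.00) = 2,324.70 + 35.82% × 11,546.00 = 6,460.48
Workforce Levy: 6.5% × 26,160.00 = 1,700.40
Transit Levy: 0.74% × 26,160.00 = 193.58
Unemployment Insurance: 2.8% × 26,160.00 = 732.48
Total: 6,460.48 + 1,700.40 + 193.58 + 732.48 = 9,086.94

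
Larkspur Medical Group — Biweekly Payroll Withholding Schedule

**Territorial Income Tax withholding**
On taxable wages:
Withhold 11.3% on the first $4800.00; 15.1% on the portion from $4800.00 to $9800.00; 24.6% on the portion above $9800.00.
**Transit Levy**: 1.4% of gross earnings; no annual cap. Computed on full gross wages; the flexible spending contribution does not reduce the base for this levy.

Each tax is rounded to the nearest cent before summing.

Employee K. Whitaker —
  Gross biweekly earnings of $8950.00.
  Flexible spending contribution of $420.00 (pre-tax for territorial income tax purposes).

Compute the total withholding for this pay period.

Territorial Income Tax: taxable = $8950.00 − $420.00 = $8530.00
  $542.40 + 15.1% × ($8530.00 − $4800.00) = $542.40 + 15.1% × $3730.00 = $1105.63
Transit Levy: 1.4% × $8950.00 = $125.30
Total: $1105.63 + $125.30 = $1230.93

$1230.93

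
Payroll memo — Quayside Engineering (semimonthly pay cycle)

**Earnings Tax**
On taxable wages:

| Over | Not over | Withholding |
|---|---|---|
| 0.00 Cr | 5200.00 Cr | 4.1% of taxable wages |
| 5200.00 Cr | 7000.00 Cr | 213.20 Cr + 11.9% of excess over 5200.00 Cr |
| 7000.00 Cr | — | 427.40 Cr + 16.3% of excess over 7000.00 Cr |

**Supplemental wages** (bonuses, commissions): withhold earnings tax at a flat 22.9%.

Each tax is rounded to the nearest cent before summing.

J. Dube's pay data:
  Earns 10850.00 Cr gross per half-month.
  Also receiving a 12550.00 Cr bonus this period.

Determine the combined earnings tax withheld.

Earnings Tax: taxable = 10850.00 Cr
  427.40 Cr + 16.3% × (10850.00 Cr − 7000.00 Cr) = 427.40 Cr + 16.3% × 3850.00 Cr = 1054.95 Cr
Supplemental (22.9% flat on bonus): 22.9% × 12550.00 Cr = 2873.95 Cr
Total earnings tax: 1054.95 Cr + 2873.95 Cr = 3928.90 Cr

3928.90 Cr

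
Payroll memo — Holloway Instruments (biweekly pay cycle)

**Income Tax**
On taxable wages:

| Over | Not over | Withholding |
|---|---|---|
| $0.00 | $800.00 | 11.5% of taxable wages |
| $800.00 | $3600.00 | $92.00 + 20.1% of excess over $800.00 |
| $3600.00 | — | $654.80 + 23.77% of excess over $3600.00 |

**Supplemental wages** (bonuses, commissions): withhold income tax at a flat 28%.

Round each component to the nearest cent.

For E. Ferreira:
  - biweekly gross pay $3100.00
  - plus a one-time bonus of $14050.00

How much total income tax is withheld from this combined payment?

$4488.30

Income Tax: taxable = $3100.00
  $92.00 + 20.1% × ($3100.00 − $800.00) = $92.00 + 20.1% × $2300.00 = $554.30
Supplemental (28% flat on bonus): 28% × $14050.00 = $3934.00
Total income tax: $554.30 + $3934.00 = $4488.30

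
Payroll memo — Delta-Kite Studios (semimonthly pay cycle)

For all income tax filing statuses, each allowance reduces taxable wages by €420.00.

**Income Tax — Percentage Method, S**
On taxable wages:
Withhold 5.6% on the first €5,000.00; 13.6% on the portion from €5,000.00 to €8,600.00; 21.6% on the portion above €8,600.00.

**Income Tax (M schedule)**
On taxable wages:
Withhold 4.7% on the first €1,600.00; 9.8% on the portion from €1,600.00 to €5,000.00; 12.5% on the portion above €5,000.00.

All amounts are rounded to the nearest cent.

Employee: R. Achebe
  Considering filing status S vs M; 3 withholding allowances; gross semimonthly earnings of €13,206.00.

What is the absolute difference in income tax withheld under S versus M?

€215.69

Income Tax (S): taxable = €13,206.00 − 3×€420.00 = €11,946.00
  €769.60 + 21.6% × (€11,946.00 − €8,600.00) = €769.60 + 21.6% × €3,346.00 = €1,492.34
Income Tax (M): taxable = €13,206.00 − 3×€420.00 = €11,946.00
  €408.40 + 12.5% × (€11,946.00 − €5,000.00) = €408.40 + 12.5% × €6,946.00 = €1,276.65
Difference: |€1,492.34 − €1,276.65| = €215.69 (higher under S)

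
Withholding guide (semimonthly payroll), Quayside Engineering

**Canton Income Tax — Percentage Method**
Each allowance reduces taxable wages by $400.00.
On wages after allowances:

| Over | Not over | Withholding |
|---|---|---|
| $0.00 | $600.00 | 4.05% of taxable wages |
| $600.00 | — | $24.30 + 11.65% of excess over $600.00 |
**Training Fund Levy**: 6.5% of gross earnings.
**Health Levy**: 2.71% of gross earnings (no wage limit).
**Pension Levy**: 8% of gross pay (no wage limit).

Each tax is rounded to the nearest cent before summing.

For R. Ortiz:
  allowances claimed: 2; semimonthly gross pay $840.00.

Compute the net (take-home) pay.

Canton Income Tax: taxable = $840.00 − 2×$400.00 = $40.00
  4.05% × $40.00 = $1.62
Training Fund Levy: 6.5% × $840.00 = $54.60
Health Levy: 2.71% × $840.00 = $22.76
Pension Levy: 8% × $840.00 = $67.20
Total withheld: $1.62 + $54.60 + $22.76 + $67.20 = $146.18
Net pay: $840.00 − $146.18 = $693.82

$693.82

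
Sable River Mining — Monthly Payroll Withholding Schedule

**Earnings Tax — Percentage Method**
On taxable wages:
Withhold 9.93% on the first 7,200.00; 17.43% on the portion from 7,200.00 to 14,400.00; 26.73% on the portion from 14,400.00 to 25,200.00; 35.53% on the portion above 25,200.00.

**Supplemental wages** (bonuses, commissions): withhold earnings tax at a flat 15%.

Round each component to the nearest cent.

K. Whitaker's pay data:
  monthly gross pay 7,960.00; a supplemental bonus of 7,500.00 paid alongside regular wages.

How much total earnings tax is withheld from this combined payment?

Earnings Tax: taxable = 7,960.00
  714.96 + 17.43% × (7,960.00 − 7,200.00) = 714.96 + 17.43% × 760.00 = 847.43
Supplemental (15% flat on bonus): 15% × 7,500.00 = 1,125.00
Total earnings tax: 847.43 + 1,125.00 = 1,972.43

1,972.43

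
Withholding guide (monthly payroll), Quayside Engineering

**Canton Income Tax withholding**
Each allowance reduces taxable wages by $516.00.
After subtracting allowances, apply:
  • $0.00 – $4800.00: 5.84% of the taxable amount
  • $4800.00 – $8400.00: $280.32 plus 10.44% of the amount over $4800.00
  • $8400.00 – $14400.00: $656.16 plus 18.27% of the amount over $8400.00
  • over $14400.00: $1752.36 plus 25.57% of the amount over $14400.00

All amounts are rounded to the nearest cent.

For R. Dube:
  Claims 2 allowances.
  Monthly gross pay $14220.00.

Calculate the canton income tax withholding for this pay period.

$1530.93

Canton Income Tax: taxable = $14220.00 − 2×$516.00 = $13188.00
  $656.16 + 18.27% × ($13188.00 − $8400.00) = $656.16 + 18.27% × $4788.00 = $1530.93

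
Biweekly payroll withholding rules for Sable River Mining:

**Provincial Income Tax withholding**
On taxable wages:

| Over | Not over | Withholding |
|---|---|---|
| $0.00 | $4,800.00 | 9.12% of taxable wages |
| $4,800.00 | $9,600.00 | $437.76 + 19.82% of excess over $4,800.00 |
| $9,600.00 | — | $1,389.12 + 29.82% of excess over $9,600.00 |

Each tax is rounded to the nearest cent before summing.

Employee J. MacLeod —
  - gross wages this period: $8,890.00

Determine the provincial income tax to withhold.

Provincial Income Tax: taxable = $8,890.00
  $437.76 + 19.82% × ($8,890.00 − $4,800.00) = $437.76 + 19.82% × $4,090.00 = $1,248.40

$1,248.40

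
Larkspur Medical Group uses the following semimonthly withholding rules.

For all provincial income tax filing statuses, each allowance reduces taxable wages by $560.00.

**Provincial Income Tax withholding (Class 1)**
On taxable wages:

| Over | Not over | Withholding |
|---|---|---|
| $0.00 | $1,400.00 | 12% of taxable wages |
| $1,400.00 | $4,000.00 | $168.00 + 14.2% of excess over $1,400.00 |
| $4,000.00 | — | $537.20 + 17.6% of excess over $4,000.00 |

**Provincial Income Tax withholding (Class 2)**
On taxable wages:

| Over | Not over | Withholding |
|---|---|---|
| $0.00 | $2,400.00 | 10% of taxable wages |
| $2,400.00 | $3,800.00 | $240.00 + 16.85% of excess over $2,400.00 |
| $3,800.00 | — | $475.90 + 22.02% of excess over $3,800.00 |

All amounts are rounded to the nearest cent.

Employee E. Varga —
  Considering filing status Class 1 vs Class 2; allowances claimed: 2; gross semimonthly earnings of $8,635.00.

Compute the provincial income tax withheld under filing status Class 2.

$1,293.94

Provincial Income Tax (Class 2): taxable = $8,635.00 − 2×$560.00 = $7,515.00
  $475.90 + 22.02% × ($7,515.00 − $3,800.00) = $475.90 + 22.02% × $3,715.00 = $1,293.94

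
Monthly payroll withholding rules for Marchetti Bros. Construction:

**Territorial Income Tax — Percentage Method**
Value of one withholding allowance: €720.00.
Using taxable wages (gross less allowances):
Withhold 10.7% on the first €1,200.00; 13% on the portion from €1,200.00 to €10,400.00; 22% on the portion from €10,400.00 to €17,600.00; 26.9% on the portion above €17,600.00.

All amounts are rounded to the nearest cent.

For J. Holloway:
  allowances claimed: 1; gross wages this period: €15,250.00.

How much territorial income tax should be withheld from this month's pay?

€2,233.00

Territorial Income Tax: taxable = €15,250.00 − 1×€720.00 = €14,530.00
  €1,324.40 + 22% × (€14,530.00 − €10,400.00) = €1,324.40 + 22% × €4,130.00 = €2,233.00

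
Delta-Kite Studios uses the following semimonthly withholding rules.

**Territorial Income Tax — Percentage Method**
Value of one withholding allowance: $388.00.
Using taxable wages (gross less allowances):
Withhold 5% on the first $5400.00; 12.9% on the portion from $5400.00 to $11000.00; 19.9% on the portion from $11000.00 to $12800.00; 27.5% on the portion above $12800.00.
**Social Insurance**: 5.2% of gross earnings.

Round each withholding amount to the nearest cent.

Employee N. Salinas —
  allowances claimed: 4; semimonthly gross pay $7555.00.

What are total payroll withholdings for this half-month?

Territorial Income Tax: taxable = $7555.00 − 4×$388.00 = $6003.00
  $270.00 + 12.9% × ($6003.00 − $5400.00) = $270.00 + 12.9% × $603.00 = $347.79
Social Insurance: 5.2% × $7555.00 = $392.86
Total: $347.79 + $392.86 = $740.65

$740.65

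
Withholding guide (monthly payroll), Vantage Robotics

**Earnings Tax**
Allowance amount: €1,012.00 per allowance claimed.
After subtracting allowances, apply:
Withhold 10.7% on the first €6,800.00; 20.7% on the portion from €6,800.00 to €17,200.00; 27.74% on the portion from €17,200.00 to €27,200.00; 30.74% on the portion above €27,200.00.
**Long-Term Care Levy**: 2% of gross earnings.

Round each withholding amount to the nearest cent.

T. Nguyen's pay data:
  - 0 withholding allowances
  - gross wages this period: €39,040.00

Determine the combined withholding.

Earnings Tax: taxable = €39,040.00
  €5,654.40 + 30.74% × (€39,040.00 − €27,200.00) = €5,654.40 + 30.74% × €11,840.00 = €9,294.02
Long-Term Care Levy: 2% × €39,040.00 = €780.80
Total: €9,294.02 + €780.80 = €10,074.82

€10,074.82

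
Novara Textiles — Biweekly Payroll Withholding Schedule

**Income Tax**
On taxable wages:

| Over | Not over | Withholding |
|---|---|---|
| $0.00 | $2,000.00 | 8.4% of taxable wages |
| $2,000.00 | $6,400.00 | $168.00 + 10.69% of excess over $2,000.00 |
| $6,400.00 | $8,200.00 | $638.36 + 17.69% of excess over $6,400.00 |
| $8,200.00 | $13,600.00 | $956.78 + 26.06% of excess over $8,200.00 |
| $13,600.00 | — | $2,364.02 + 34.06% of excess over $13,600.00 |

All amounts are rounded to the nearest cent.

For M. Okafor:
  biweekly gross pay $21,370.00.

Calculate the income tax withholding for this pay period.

Income Tax: taxable = $21,370.00
  $2,364.02 + 34.06% × ($21,370.00 − $13,600.00) = $2,364.02 + 34.06% × $7,770.00 = $5,010.48

$5,010.48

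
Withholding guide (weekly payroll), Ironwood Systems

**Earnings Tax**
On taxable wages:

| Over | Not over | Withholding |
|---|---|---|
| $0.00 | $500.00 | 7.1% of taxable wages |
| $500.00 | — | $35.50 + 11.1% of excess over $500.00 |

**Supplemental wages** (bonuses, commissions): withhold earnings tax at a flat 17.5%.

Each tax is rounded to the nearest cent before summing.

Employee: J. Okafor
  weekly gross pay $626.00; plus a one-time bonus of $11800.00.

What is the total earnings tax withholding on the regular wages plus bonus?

Earnings Tax: taxable = $626.00
  $35.50 + 11.1% × ($626.00 − $500.00) = $35.50 + 11.1% × $126.00 = $49.49
Supplemental (17.5% flat on bonus): 17.5% × $11800.00 = $2065.00
Total earnings tax: $49.49 + $2065.00 = $2114.49

$2114.49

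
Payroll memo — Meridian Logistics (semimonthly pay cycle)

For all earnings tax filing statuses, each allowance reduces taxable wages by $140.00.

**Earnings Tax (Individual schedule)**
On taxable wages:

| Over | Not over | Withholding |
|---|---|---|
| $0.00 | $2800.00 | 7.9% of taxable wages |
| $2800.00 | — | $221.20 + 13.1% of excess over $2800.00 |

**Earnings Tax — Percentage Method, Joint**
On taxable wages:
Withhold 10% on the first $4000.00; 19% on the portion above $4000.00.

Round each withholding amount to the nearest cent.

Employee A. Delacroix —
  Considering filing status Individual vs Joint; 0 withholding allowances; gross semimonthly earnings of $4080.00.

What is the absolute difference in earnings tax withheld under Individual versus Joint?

$26.32

Earnings Tax (Individual): taxable = $4080.00
  $221.20 + 13.1% × ($4080.00 − $2800.00) = $221.20 + 13.1% × $1280.00 = $388.88
Earnings Tax (Joint): taxable = $4080.00
  $400.00 + 19% × ($4080.00 − $4000.00) = $400.00 + 19% × $80.00 = $415.20
Difference: |$388.88 − $415.20| = $26.32 (higher under Joint)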